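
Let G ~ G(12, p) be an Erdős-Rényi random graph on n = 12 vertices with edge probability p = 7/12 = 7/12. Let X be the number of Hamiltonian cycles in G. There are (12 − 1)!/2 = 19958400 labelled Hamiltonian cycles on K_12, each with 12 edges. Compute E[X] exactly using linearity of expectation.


K_12 has (12 − 1)!/2 = 19958400 labelled Hamiltonian cycles.
For each such Hamiltonian cycle H, let X_H = 1 if all 12 edges of H are present in G. Then P[X_H = 1] = p^{12} = (7/12)^{12} = 13841287201/8916100448256.
By linearity of expectation: E[X] = Σ_H E[X_H] = 19958400 · p^{12} = 19958400 · 13841287201/8916100448256 = 26644477861925/859963392.
Numerically: E[X] ≈ 30983.3.

E[X] = 19958400 · (7/12)^{12} = 26644477861925/859963392 ≈ 30983.3.


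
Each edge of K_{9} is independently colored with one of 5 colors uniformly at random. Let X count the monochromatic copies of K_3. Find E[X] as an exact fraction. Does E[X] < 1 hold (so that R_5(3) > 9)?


E[X] = C(9, 3) · 5^{1 − 3} = 84 · 5^{−2} = 84/25.
As a reduced fraction: E[X] = 84/25 ≈ 3.360000.
Is E[X] < 1? NO.
Since E[X] ≥ 1, the first-moment bound is inconclusive at n = 9; it does NOT by itself certify R_5(3) > 9.

E[X] = 84/25 ≈ 3.360000; E[X] ≥ 1; first-moment method inconclusive here.


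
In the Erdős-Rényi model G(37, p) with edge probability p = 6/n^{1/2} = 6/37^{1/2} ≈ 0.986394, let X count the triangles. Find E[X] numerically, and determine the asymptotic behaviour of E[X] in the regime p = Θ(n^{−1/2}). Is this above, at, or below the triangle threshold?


Number of potential triangles: C(37, 3) = 7770.
Each occurs with probability p³ ≈ (0.986394)³ ≈ 9.59734629e-01.
By linearity: E[X] = C(37, 3)·p³ ≈ 7770 · 9.59734629e-01 ≈ 7457.138064.
Since α = 1/2 < 1, p = c/n^{1/2} ≫ 1/n is above the triangle threshold p ~ 1/n. Asymptotically E[X] ~ (c³/6)·n^{3(1−α)} = (6³/6)·n^{1.5} → ∞; triangles are abundant w.h.p.

E[X] ≈ 7457.138064; in regime p = Θ(1/n^{1/2}) E[X] diverges (above the triangle threshold p ~ 1/n).


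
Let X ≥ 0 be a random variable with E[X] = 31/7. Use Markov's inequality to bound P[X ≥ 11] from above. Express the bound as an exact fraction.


μ = E[X] = 31/7, a = 11.
Markov: P[X ≥ 11] ≤ μ/a = (31/7)/11 = 31/77.
Numerically: ≈ 0.402597.
(Since a = 11 > μ = 4.428571, the bound 31/77 is < 1 and informative.)

P[X ≥ 11] ≤ 31/77 ≈ 0.402597.


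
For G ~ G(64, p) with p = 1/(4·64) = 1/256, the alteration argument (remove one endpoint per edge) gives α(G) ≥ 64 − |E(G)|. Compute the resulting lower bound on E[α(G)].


E[|E(G)|] = C(64, 2)·p = 2016 · (1/256) = 63/8.
E[α(G)] ≥ n − E[|E(G)|] = 64 − 63/8 = 449/8.
Numerically: ≈ 56.1250.
(This is only a lower bound; the true E[α(G)] may be larger.)

E[α(G)] ≥ 449/8 ≈ 56.1250.


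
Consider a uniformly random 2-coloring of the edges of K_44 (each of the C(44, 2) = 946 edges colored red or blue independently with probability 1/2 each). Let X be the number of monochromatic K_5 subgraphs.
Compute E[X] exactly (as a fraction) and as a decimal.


Let X = Σ_S X_S over the C(44, 5) = 1086008 subsets S of size 5, where X_S = 1 if the K_5 on S is monochromatic.
For a fixed S, the K_5 on S has C(5, 2) = 10 edges. P[all 10 edges red] = (1/2)^10, and likewise for blue, so P[monochromatic] = 2·(1/2)^10 = 2^{1 − 10} = 1/512.
Summing: E[X] = C(44, 5) · 2^{1 − 10} = 1086008 · 1/512 = 135751/64.
Numerically: E[X] ≈ 2121.10938.

E[X] = C(44,5)·2^(1−C(5,2)) = 135751/64 ≈ 2121.10938.


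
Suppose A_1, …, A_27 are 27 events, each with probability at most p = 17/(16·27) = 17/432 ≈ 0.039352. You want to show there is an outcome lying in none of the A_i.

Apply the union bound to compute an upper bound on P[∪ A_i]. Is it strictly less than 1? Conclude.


Union bound: P[∪_{i=1}^{27} A_i] ≤ Σ_i P[A_i] ≤ 27·p = 27·(17/432) = 17/16.
Numerically: 17/16 ≈ 1.062500.
Is 17/16 < 1? NO.
Since the bound 17/16 is ≥ 1, the union bound is uninformative here; it does NOT by itself certify existence.

27·p = 17/16 ≈ 1.062500; existence NOT certified by the union bound.


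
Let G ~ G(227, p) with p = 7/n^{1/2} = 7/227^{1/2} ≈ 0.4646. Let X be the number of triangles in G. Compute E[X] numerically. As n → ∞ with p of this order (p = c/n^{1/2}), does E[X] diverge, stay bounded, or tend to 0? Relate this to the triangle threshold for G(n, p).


Number of potential triangles: C(227, 3) = 1923825.
Each occurs with probability p³ ≈ (0.4646)³ ≈ 1.002895e-01.
By linearity: E[X] = C(227, 3)·p³ ≈ 1923825 · 1.002895e-01 ≈ 192939.3888.
Since α = 1/2 < 1, p = c/n^{1/2} ≫ 1/n is above the triangle threshold p ~ 1/n. Asymptotically E[X] ~ (c³/6)·n^{3(1−α)} = (7³/6)·n^{1.5} → ∞; triangles are abundant w.h.p.

E[X] ≈ 192939.3888; in regime p = Θ(1/n^{1/2}) E[X] diverges (above the triangle threshold p ~ 1/n).


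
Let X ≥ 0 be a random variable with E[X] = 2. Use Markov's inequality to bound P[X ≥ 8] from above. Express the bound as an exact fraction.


μ = E[X] = 2, a = 8.
Markov: P[X ≥ 8] ≤ μ/a = (2)/8 = 1/4.
Numerically: ≈ 0.250000.
(Since a = 8 > μ = 2.000000, the bound 1/4 is < 1 and informative.)

P[X ≥ 8] ≤ 1/4 ≈ 0.250000.


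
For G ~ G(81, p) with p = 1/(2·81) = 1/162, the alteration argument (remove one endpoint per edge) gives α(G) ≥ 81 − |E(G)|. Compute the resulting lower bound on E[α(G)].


E[|E(G)|] = C(81, 2)·p = 3240 · (1/162) = 20.
E[α(G)] ≥ n − E[|E(G)|] = 81 − 20 = 61.
Numerically: ≈ 61.0000.
(This is only a lower bound; the true E[α(G)] may be larger.)

E[α(G)] ≥ 61 ≈ 61.0000.


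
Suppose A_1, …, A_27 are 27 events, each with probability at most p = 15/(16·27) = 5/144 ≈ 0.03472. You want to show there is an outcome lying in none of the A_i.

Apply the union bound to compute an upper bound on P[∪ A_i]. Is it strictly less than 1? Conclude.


Union bound: P[∪_{i=1}^{27} A_i] ≤ Σ_i P[A_i] ≤ 27·p = 27·(5/144) = 15/16.
Numerically: 15/16 ≈ 0.93750.
Is 15/16 < 1? YES.
Since P[∪ A_i] ≤ 15/16 < 1, the complement has P[∩ A_i^c] ≥ 1 − 15/16 = 1/16 > 0, so some outcome avoids every A_i.

27·p = 15/16 ≈ 0.93750; existence CERTIFIED by the union bound.


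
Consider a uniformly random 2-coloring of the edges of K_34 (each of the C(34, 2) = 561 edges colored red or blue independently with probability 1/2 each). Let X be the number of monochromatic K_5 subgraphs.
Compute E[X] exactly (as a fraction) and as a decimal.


Let X = Σ_S X_S over the C(34, 5) = 278256 subsets S of size 5, where X_S = 1 if the K_5 on S is monochromatic.
For a fixed S, the K_5 on S has C(5, 2) = 10 edges. P[all 10 edges red] = (1/2)^10, and likewise for blue, so P[monochromatic] = 2·(1/2)^10 = 2^{1 − 10} = 1/512.
By linearity: E[X] = C(34, 5) · 2^{1 − 10} = 278256 · 1/512 = 17391/32.
Numerically: E[X] ≈ 543.468750.

E[X] = C(34,5)·2^(1−C(5,2)) = 17391/32 ≈ 543.468750.


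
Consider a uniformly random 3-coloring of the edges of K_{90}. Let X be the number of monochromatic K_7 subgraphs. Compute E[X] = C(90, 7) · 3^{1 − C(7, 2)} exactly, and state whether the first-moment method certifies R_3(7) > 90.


E[X] = C(90, 7) · 3^{1 − 21} = 7471375560 · 3^{−20} = 7471375560/3486784401.
As a reduced fraction: E[X] = 830152840/387420489 ≈ 2.1428.
Is E[X] < 1? NO.
Since E[X] ≥ 1, the first-moment bound is inconclusive at n = 90; it does NOT by itself certify R_3(7) > 90.

E[X] = 830152840/387420489 ≈ 2.1428; E[X] ≥ 1; first-moment method inconclusive here.


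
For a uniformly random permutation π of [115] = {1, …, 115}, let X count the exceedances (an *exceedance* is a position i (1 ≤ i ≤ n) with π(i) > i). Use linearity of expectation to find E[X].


Write X = Σ_{i=1}^{115} X_i, where X_i = 1_{π(i) > i}.
For each fixed i, π(i) is uniform over {1, …, 115} (marginal of a uniform permutation), so P[π(i) > i] = (n − i)/n. Summing: Σ_{i=1}^{115} (n − i)/n = (0 + 1 + … + 114)/115 = 115(115 − 1)/(2·115) = (115 − 1)/2.
Hence E[X] = Σ_{i=1}^{115} (115 − i)/115 = 57 ≈ 57.000.

E[X] = 57 = 57.000.


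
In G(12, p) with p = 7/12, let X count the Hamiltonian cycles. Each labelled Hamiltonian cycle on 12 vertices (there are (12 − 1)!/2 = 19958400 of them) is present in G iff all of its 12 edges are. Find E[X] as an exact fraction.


K_12 has (12 − 1)!/2 = 19958400 labelled Hamiltonian cycles.
For each such Hamiltonian cycle H, let X_H = 1 if all 12 edges of H are present in G. Then P[X_H = 1] = p^{12} = (7/12)^{12} = 13841287201/8916100448256.
By linearity of expectation: E[X] = Σ_H E[X_H] = 19958400 · p^{12} = 19958400 · 13841287201/8916100448256 = 26644477861925/859963392.
Numerically: E[X] ≈ 3.1e+04.

E[X] = 19958400 · (7/12)^{12} = 26644477861925/859963392 ≈ 3.1e+04.


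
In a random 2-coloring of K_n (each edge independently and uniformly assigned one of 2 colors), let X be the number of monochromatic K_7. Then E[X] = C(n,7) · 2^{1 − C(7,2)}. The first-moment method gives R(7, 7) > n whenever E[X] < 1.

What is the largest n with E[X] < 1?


We need C(n, 7) · 2^{1 − 21} < 1, i.e. C(n, 7) < 2^{21 − 1} = 1048576.
Check values of n near the boundary:
  n = 23: C(23, 7) = 245157; 245157 < 1048576? YES
  n = 24: C(24, 7) = 346104; 346104 < 1048576? YES
  n = 25: C(25, 7) = 480700; 480700 < 1048576? YES
  n = 26: C(26, 7) = 657800; 657800 < 1048576? YES
  n = 27: C(27, 7) = 888030; 888030 < 1048576? YES
  n = 28: C(28, 7) = 1184040; 1184040 < 1048576? NO
  n = 29: C(29, 7) = 1560780; 1560780 < 1048576? NO
The largest n with C(n, 7) < 1048576 is n = 27 (where E[X] = 444015/524288 ≈ 0.8469). Hence R(7, 7) > 27, i.e. R(7, 7) ≥ 28.

Largest n = 27; hence R(7, 7) > 27.


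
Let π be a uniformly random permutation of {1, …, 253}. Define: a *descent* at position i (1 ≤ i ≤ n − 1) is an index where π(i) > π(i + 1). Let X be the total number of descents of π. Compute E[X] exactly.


Write X = Σ X_I over i = 1, …, 252, with X_I the indicator of one descent.
There are 252 indicators.
For each fixed i, the pair (π(i), π(i+1)) is a uniformly random ordered pair of distinct values from {1, …, 253}; by symmetry P[π(i) > π(i+1)] = 1/2.
By linearity: E[X] = 252 · (1/2) = (253 − 1) · (1/2) = 126 ≈ 126.000000.

E[X] = 126 = 126.000000.


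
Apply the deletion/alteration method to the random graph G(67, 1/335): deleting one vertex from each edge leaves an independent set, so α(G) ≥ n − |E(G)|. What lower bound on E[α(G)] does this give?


E[|E(G)|] = C(67, 2)·p = 2211 · (1/335) = 33/5.
E[α(G)] ≥ n − E[|E(G)|] = 67 − 33/5 = 302/5.
Numerically: ≈ 60.400.
(This is only a lower bound; the true E[α(G)] may be larger.)

E[α(G)] ≥ 302/5 ≈ 60.400.


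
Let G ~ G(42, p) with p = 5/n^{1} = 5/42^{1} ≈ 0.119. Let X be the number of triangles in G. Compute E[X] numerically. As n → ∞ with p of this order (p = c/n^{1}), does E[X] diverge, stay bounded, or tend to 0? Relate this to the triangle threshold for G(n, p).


Number of potential triangles: C(42, 3) = 11480.
Each occurs with probability p³ ≈ (0.119)³ ≈ 1.68718e-03.
By linearity: E[X] = C(42, 3)·p³ ≈ 11480 · 1.68718e-03 ≈ 19.369.
Here α = 1, so p = 5/n is exactly at the triangle threshold p ~ 1/n. Asymptotically E[X] → c³/6 = 5³/6 = 125/6 ≈ 20.833, a bounded constant. In this regime the triangle count is asymptotically Poisson(c³/6).

E[X] ≈ 19.369; in regime p = Θ(1/n^{1}) E[X] stays bounded (at the triangle threshold p ~ 1/n).


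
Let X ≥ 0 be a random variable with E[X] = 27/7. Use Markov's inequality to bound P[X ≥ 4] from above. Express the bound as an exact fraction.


μ = E[X] = 27/7, a = 4.
Markov: P[X ≥ 4] ≤ μ/a = (27/7)/4 = 27/28.
Numerically: ≈ 0.964.
(Since a = 4 > μ = 3.857, the bound 27/28 is < 1 and informative.)

P[X ≥ 4] ≤ 27/28 ≈ 0.964.


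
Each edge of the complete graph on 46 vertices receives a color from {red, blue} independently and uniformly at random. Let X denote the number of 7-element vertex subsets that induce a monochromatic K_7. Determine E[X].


Let X = Σ_S X_S over the C(46, 7) = 53524680 subsets S of size 7, where X_S = 1 if the K_7 on S is monochromatic.
For a fixed S, the K_7 on S has C(7, 2) = 21 edges. P[all 21 edges red] = (1/2)^21, and likewise for blue, so P[monochromatic] = 2·(1/2)^21 = 2^{1 − 21} = 1/1048576.
By linearity: E[X] = C(46, 7) · 2^{1 − 21} = 53524680 · 1/1048576 = 6690585/131072.
Numerically: E[X] ≈ 51.04511.

E[X] = C(46,7)·2^(1−C(7,2)) = 6690585/131072 ≈ 51.04511.


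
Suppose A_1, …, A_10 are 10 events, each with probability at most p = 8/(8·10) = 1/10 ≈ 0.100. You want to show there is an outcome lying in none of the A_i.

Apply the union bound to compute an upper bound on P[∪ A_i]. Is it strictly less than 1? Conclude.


Union bound: P[∪_{i=1}^{10} A_i] ≤ Σ_i P[A_i] ≤ 10·p = 10·(1/10) = 1.
Numerically: 1 ≈ 1.000.
Is 1 < 1? NO.
Since the bound 1 is ≥ 1, the union bound is uninformative here; it does NOT by itself certify existence.

10·p = 1 ≈ 1.000; existence NOT certified by the union bound.


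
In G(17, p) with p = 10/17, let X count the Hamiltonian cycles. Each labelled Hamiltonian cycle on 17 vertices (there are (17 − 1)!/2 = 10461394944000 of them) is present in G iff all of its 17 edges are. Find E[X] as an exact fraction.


K_17 has (17 − 1)!/2 = 10461394944000 labelled Hamiltonian cycles.
For each such Hamiltonian cycle H, let X_H = 1 if all 17 edges of H are present in G. Then P[X_H = 1] = p^{17} = (10/17)^{17} = 100000000000000000/827240261886336764177.
By linearity: E[X] = Σ_H E[X_H] = 10461394944000 · p^{17} = 10461394944000 · 100000000000000000/827240261886336764177 = 1046139494400000000000000000000/827240261886336764177.
Numerically: E[X] ≈ 1.26e+09.

E[X] = 10461394944000 · (10/17)^{17} = 1046139494400000000000000000000/827240261886336764177 ≈ 1.26e+09.


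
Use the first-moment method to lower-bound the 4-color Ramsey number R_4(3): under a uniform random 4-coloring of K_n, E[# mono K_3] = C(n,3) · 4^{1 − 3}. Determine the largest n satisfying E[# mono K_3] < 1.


We need C(n, 3) · 4^{1 − 3} < 1, i.e. C(n, 3) < 4^{3 − 1} = 16.
Check values of n near the boundary:
  n = 4: C(4, 3) = 4; 4 < 16? YES
  n = 5: C(5, 3) = 10; 10 < 16? YES
  n = 6: C(6, 3) = 20; 20 < 16? NO
  n = 7: C(7, 3) = 35; 35 < 16? NO
  n = 8: C(8, 3) = 56; 56 < 16? NO
The largest n with C(n, 3) < 16 is n = 5 (where E[X] = 5/8 ≈ 0.625). Hence R_4(3) > 5, i.e. R_4(3) ≥ 6.

Largest n = 5; hence R_4(3) > 5.


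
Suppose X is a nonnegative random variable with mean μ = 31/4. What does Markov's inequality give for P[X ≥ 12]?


μ = E[X] = 31/4, a = 12.
Markov: P[X ≥ 12] ≤ μ/a = (31/4)/12 = 31/48.
Numerically: ≈ 0.6458.
(Since a = 12 > μ = 7.7500, the bound 31/48 is < 1 and informative.)

P[X ≥ 12] ≤ 31/48 ≈ 0.6458.


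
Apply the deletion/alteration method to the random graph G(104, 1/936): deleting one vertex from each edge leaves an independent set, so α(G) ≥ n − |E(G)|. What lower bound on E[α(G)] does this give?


E[|E(G)|] = C(104, 2)·p = 5356 · (1/936) = 103/18.
E[α(G)] ≥ n − E[|E(G)|] = 104 − 103/18 = 1769/18.
Numerically: ≈ 98.2778.
(This is only a lower bound; the true E[α(G)] may be larger.)

E[α(G)] ≥ 1769/18 ≈ 98.2778.


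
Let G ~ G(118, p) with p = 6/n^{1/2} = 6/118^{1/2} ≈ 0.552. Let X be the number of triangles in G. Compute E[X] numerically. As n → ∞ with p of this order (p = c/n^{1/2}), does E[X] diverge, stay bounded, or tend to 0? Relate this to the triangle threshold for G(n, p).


Number of potential triangles: C(118, 3) = 266916.
Each occurs with probability p³ ≈ (0.552)³ ≈ 1.68512e-01.
By linearity: E[X] = C(118, 3)·p³ ≈ 266916 · 1.68512e-01 ≈ 44978.539.
Since α = 1/2 < 1, p = c/n^{1/2} ≫ 1/n is above the triangle threshold p ~ 1/n. Asymptotically E[X] ~ (c³/6)·n^{3(1−α)} = (6³/6)·n^{1.5} → ∞; triangles are abundant w.h.p.

E[X] ≈ 44978.539; in regime p = Θ(1/n^{1/2}) E[X] diverges (above the triangle threshold p ~ 1/n).


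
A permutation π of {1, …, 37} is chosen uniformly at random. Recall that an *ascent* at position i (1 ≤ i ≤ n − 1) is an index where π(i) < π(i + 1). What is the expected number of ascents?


Write X = Σ X_I over i = 1, …, 36, with X_I the indicator of one ascent.
There are 36 indicators.
For each fixed i, the pair (π(i), π(i+1)) is a uniformly random ordered pair of distinct values from {1, …, 37}; by symmetry P[π(i) < π(i+1)] = 1/2.
By linearity: E[X] = 36 · (1/2) = (37 − 1) · (1/2) = 18 ≈ 18.000.

E[X] = 18 = 18.000.


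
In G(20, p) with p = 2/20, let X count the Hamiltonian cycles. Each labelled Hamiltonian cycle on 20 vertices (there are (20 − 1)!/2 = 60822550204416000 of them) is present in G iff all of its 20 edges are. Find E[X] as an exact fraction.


K_20 has (20 − 1)!/2 = 60822550204416000 labelled Hamiltonian cycles.
For each such Hamiltonian cycle H, let X_H = 1 if all 20 edges of H are present in G. Then P[X_H = 1] = p^{20} = (1/10)^{20} = 1/100000000000000000000.
Summing the indicators: E[X] = Σ_H E[X_H] = 60822550204416000 · p^{20} = 60822550204416000 · 1/100000000000000000000 = 14849255421/24414062500000.
Numerically: E[X] ≈ 0.000608226.

E[X] = 60822550204416000 · (1/10)^{20} = 14849255421/24414062500000 ≈ 0.000608226.


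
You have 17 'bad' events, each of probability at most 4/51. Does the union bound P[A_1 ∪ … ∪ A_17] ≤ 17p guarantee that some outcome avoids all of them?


Union bound: P[∪_{i=1}^{17} A_i] ≤ Σ_i P[A_i] ≤ 17·p = 17·(4/51) = 4/3.
Numerically: 4/3 ≈ 1.3333333.
Is 4/3 < 1? NO.
Since the bound 4/3 is ≥ 1, the union bound is uninformative here; it does NOT by itself certify existence.

17·p = 4/3 ≈ 1.3333333; existence NOT certified by the union bound.


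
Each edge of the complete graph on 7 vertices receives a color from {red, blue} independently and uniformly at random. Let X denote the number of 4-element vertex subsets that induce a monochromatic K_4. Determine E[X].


Let X = Σ_S X_S over the C(7, 4) = 35 subsets S of size 4, where X_S = 1 if the K_4 on S is monochromatic.
For a fixed S, the K_4 on S has C(4, 2) = 6 edges. P[all 6 edges red] = (1/2)^6, and likewise for blue, so P[monochromatic] = 2·(1/2)^6 = 2^{1 − 6} = 1/32.
By linearity: E[X] = C(7, 4) · 2^{1 − 6} = 35 · 1/32 = 35/32.
Numerically: E[X] ≈ 1.09375.

E[X] = C(7,4)·2^(1−C(4,2)) = 35/32 ≈ 1.09375.


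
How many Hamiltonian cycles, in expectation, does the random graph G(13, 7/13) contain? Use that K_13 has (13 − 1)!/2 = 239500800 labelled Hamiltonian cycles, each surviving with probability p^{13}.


K_13 has (13 − 1)!/2 = 239500800 labelled Hamiltonian cycles.
For each such Hamiltonian cycle H, let X_H = 1 if all 13 edges of H are present in G. Then P[X_H = 1] = p^{13} = (7/13)^{13} = 96889010407/302875106592253.
By linearity: E[X] = Σ_H E[X_H] = 239500800 · p^{13} = 239500800 · 96889010407/302875106592253 = 23204995503684825600/302875106592253.
Numerically: E[X] ≈ 7.662e+04.

E[X] = 239500800 · (7/13)^{13} = 23204995503684825600/302875106592253 ≈ 7.662e+04.


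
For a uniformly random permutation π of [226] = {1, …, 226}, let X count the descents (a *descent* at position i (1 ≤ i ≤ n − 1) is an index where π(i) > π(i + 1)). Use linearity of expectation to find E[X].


Write X = Σ X_I over i = 1, …, 225, with X_I the indicator of one descent.
There are 225 indicators.
For each fixed i, the pair (π(i), π(i+1)) is a uniformly random ordered pair of distinct values from {1, …, 226}; by symmetry P[π(i) > π(i+1)] = 1/2.
By linearity: E[X] = 225 · (1/2) = (226 − 1) · (1/2) = 225/2 ≈ 112.500000.

E[X] = 225/2 = 112.500000.


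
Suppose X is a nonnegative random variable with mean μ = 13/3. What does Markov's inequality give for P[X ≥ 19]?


μ = E[X] = 13/3, a = 19.
Markov: P[X ≥ 19] ≤ μ/a = (13/3)/19 = 13/57.
Numerically: ≈ 0.228.
(Since a = 19 > μ = 4.333, the bound 13/57 is < 1 and informative.)

P[X ≥ 19] ≤ 13/57 ≈ 0.228.


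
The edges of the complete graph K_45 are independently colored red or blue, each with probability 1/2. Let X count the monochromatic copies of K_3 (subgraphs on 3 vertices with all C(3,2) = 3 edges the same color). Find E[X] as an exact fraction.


Let X = Σ_S X_S over the C(45, 3) = 14190 subsets S of size 3, where X_S = 1 if the K_3 on S is monochromatic.
For a fixed S, the K_3 on S has C(3, 2) = 3 edges. P[all 3 edges red] = (1/2)^3, and likewise for blue, so P[monochromatic] = 2·(1/2)^3 = 2^{1 − 3} = 1/4.
By linearity of expectation: E[X] = C(45, 3) · 2^{1 − 3} = 14190 · 1/4 = 7095/2.
Numerically: E[X] ≈ 3547.500.

E[X] = C(45,3)·2^(1−C(3,2)) = 7095/2 ≈ 3547.500.


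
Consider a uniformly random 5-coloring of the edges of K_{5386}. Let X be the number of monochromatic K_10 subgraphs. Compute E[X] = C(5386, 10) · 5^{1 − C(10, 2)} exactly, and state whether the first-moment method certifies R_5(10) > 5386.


E[X] = C(5386, 10) · 5^{1 − 45} = 5613966214234562222231428510561 · 5^{−44} = 5613966214234562222231428510561/5684341886080801486968994140625.
As a reduced fraction: E[X] = 5613966214234562222231428510561/5684341886080801486968994140625 ≈ 0.988.
Is E[X] < 1? YES.
Since E[X] < 1, there exists a 5-coloring of K_{5386} with no monochromatic K_10; hence R_5(10) > 5386.

E[X] = 5613966214234562222231428510561/5684341886080801486968994140625 ≈ 0.988; E[X] < 1, so R_5(10) > 5386.


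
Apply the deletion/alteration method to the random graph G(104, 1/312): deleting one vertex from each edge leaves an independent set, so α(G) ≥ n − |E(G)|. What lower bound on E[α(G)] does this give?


E[|E(G)|] = C(104, 2)·p = 5356 · (1/312) = 103/6.
E[α(G)] ≥ n − E[|E(G)|] = 104 − 103/6 = 521/6.
Numerically: ≈ 86.83333.
(This is only a lower bound; the true E[α(G)] may be larger.)

E[α(G)] ≥ 521/6 ≈ 86.83333.


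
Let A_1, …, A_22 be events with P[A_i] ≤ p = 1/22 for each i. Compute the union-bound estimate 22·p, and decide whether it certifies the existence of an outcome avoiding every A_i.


Union bound: P[∪_{i=1}^{22} A_i] ≤ Σ_i P[A_i] ≤ 22·p = 22·(1/22) = 1.
Numerically: 1 ≈ 1.0000000.
Is 1 < 1? NO.
Since the bound 1 is ≥ 1, the union bound is uninformative here; it does NOT by itself certify existence.

22·p = 1 ≈ 1.0000000; existence NOT certified by the union bound.


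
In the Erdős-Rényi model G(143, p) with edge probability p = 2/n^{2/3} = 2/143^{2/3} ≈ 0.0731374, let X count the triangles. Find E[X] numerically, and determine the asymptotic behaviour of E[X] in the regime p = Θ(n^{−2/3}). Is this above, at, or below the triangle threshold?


Number of potential triangles: C(143, 3) = 477191.
Each occurs with probability p³ ≈ (0.0731374)³ ≈ 3.91217174e-04.
By linearity: E[X] = C(143, 3)·p³ ≈ 477191 · 3.91217174e-04 ≈ 186.685315.
Since α = 2/3 < 1, p = c/n^{2/3} ≫ 1/n is above the triangle threshold p ~ 1/n. Asymptotically E[X] ~ (c³/6)·n^{3(1−α)} = (2³/6)·n^{1} → ∞; triangles are abundant w.h.p.

E[X] ≈ 186.685315; in regime p = Θ(1/n^{2/3}) E[X] diverges (above the triangle threshold p ~ 1/n).


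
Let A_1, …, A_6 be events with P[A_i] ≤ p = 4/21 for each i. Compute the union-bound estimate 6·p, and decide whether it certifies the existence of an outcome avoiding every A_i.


Union bound: P[∪_{i=1}^{6} A_i] ≤ Σ_i P[A_i] ≤ 6·p = 6·(4/21) = 8/7.
Numerically: 8/7 ≈ 1.1428571.
Is 8/7 < 1? NO.
Since the bound 8/7 is ≥ 1, the union bound is uninformative here; it does NOT by itself certify existence.

6·p = 8/7 ≈ 1.1428571; existence NOT certified by the union bound.


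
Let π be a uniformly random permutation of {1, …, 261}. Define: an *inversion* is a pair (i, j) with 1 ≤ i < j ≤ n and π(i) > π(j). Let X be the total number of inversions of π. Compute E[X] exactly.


Write X = Σ X_I over the C(261, 2) = 33930 pairs i < j, with X_I the indicator of one inversion.
There are 33930 indicators.
For each fixed pair i < j, the values π(i) and π(j) are two distinct elements of {1, …, 261} in uniformly random order; by symmetry P[π(i) > π(j)] = 1/2.
By linearity: E[X] = 33930 · (1/2) = C(261, 2) · (1/2) = 33930/2 = 16965 ≈ 16965.00000.

E[X] = 16965 = 16965.00000.


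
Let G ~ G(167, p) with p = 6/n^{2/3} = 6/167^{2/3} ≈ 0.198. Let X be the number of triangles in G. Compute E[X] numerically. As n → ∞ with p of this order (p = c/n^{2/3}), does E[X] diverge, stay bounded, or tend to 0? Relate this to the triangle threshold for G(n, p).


Number of potential triangles: C(167, 3) = 762355.
Each occurs with probability p³ ≈ (0.198)³ ≈ 7.74499e-03.
By linearity: E[X] = C(167, 3)·p³ ≈ 762355 · 7.74499e-03 ≈ 5904.431.
Since α = 2/3 < 1, p = c/n^{2/3} ≫ 1/n is above the triangle threshold p ~ 1/n. Asymptotically E[X] ~ (c³/6)·n^{3(1−α)} = (6³/6)·n^{1} → ∞; triangles are abundant w.h.p.

E[X] ≈ 5904.431; in regime p = Θ(1/n^{2/3}) E[X] diverges (above the triangle threshold p ~ 1/n).


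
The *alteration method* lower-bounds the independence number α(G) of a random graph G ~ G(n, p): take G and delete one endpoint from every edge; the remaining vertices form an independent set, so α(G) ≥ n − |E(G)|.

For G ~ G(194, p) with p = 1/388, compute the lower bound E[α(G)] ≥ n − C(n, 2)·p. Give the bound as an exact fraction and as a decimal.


E[|E(G)|] = C(194, 2)·p = 18721 · (1/388) = 193/4.
E[α(G)] ≥ n − E[|E(G)|] = 194 − 193/4 = 583/4.
Numerically: ≈ 145.750000.
(This is only a lower bound; the true E[α(G)] may be larger.)

E[α(G)] ≥ 583/4 ≈ 145.750000.


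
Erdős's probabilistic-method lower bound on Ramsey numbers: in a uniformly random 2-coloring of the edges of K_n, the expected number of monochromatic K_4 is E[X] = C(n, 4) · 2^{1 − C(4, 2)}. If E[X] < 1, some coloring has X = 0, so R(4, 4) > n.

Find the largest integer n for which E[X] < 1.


We need C(n, 4) · 2^{1 − 6} < 1, i.e. C(n, 4) < 2^{6 − 1} = 32.
Check values of n near the boundary:
  n = 5: C(5, 4) = 5; 5 < 32? YES
  n = 6: C(6, 4) = 15; 15 < 32? YES
  n = 7: C(7, 4) = 35; 35 < 32? NO
  n = 8: C(8, 4) = 70; 70 < 32? NO
The largest n with C(n, 4) < 32 is n = 6 (where E[X] = 15/32 ≈ 0.468750). Hence R(4, 4) > 6, i.e. R(4, 4) ≥ 7.

Largest n = 6; hence R(4, 4) > 6.


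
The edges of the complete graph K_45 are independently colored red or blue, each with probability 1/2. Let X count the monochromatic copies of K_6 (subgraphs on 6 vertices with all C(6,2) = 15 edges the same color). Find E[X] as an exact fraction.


Let X = Σ_S X_S over the C(45, 6) = 8145060 subsets S of size 6, where X_S = 1 if the K_6 on S is monochromatic.
For a fixed S, the K_6 on S has C(6, 2) = 15 edges. P[all 15 edges red] = (1/2)^15, and likewise for blue, so P[monochromatic] = 2·(1/2)^15 = 2^{1 − 15} = 1/16384.
Summing: E[X] = C(45, 6) · 2^{1 − 15} = 8145060 · 1/16384 = 2036265/4096.
Numerically: E[X] ≈ 497.13501.

E[X] = C(45,6)·2^(1−C(6,2)) = 2036265/4096 ≈ 497.13501.


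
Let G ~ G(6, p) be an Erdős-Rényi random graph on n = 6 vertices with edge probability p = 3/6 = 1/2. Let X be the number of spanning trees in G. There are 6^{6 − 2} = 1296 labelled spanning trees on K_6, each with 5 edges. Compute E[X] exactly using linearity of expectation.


K_6 has 6^{6 − 2} = 1296 labelled spanning trees.
For each such spanning tree H, let X_H = 1 if all 5 edges of H are present in G. Then P[X_H = 1] = p^{5} = (1/2)^{5} = 1/32.
By linearity of expectation: E[X] = Σ_H E[X_H] = 1296 · p^{5} = 1296 · 1/32 = 81/2.
Numerically: E[X] ≈ 40.5.

E[X] = 1296 · (1/2)^{5} = 81/2 ≈ 40.5.


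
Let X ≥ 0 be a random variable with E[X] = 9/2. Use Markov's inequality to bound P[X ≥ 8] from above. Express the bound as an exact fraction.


μ = E[X] = 9/2, a = 8.
Markov: P[X ≥ 8] ≤ μ/a = (9/2)/8 = 9/16.
Numerically: ≈ 0.5625.
(Since a = 8 > μ = 4.5000, the bound 9/16 is < 1 and informative.)

P[X ≥ 8] ≤ 9/16 ≈ 0.5625.


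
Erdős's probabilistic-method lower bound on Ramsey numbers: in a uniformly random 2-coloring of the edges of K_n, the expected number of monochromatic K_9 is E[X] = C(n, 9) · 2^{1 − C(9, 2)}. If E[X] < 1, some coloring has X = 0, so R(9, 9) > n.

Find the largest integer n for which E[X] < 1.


We need C(n, 9) · 2^{1 − 36} < 1, i.e. C(n, 9) < 2^{36 − 1} = 34359738368.
Check values of n near the boundary:
  n = 64: C(64, 9) = 27540584512; 27540584512 < 34359738368? YES
  n = 65: C(65, 9) = 31966749880; 31966749880 < 34359738368? YES
  n = 66: C(66, 9) = 37014131440; 37014131440 < 34359738368? NO
  n = 67: C(67, 9) = 42757703560; 42757703560 < 34359738368? NO
  n = 68: C(68, 9) = 49280065120; 49280065120 < 34359738368? NO
The largest n with C(n, 9) < 34359738368 is n = 65 (where E[X] = 3995843735/4294967296 ≈ 0.93035). Hence R(9, 9) > 65, i.e. R(9, 9) ≥ 66.

Largest n = 65; hence R(9, 9) > 65.


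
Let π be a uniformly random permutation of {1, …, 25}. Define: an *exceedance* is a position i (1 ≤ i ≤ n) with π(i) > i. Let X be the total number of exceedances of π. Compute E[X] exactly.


Write X = Σ_{i=1}^{25} X_i, where X_i = 1_{π(i) > i}.
For each fixed i, π(i) is uniform over {1, …, 25} (marginal of a uniform permutation), so P[π(i) > i] = (n − i)/n. Summing: Σ_{i=1}^{25} (n − i)/n = (0 + 1 + … + 24)/25 = 25(25 − 1)/(2·25) = (25 − 1)/2.
Hence E[X] = Σ_{i=1}^{25} (25 − i)/25 = 12 ≈ 12.000000.

E[X] = 12 = 12.000000.


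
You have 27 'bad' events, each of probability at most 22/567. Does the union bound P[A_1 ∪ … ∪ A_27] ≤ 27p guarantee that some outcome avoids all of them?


Union bound: P[∪_{i=1}^{27} A_i] ≤ Σ_i P[A_i] ≤ 27·p = 27·(22/567) = 22/21.
Numerically: 22/21 ≈ 1.04762.
Is 22/21 < 1? NO.
Since the bound 22/21 is ≥ 1, the union bound is uninformative here; it does NOT by itself certify existence.

27·p = 22/21 ≈ 1.04762; existence NOT certified by the union bound.


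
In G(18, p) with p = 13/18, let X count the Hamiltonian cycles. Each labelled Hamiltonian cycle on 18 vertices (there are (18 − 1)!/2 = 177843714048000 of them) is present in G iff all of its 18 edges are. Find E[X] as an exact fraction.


K_18 has (18 − 1)!/2 = 177843714048000 labelled Hamiltonian cycles.
For each such Hamiltonian cycle H, let X_H = 1 if all 18 edges of H are present in G. Then P[X_H = 1] = p^{18} = (13/18)^{18} = 112455406951957393129/39346408075296537575424.
Summing the indicators: E[X] = Σ_H E[X_H] = 177843714048000 · p^{18} = 177843714048000 · 112455406951957393129/39346408075296537575424 = 1674446952588776589016668875/3294258113514384.
Numerically: E[X] ≈ 5.08293e+11.

E[X] = 177843714048000 · (13/18)^{18} = 1674446952588776589016668875/3294258113514384 ≈ 5.08293e+11.


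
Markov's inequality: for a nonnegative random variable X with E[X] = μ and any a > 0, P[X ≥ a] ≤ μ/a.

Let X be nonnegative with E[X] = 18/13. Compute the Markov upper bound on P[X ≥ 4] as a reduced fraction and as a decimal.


μ = E[X] = 18/13, a = 4.
Markov: P[X ≥ 4] ≤ μ/a = (18/13)/4 = 9/26.
Numerically: ≈ 0.346154.
(Since a = 4 > μ = 1.384615, the bound 9/26 is < 1 and informative.)

P[X ≥ 4] ≤ 9/26 ≈ 0.346154.


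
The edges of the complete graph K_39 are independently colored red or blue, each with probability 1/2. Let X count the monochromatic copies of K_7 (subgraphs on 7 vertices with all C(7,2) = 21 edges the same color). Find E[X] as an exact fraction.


Let X = Σ_S X_S over the C(39, 7) = 15380937 subsets S of size 7, where X_S = 1 if the K_7 on S is monochromatic.
For a fixed S, the K_7 on S has C(7, 2) = 21 edges. P[all 21 edges red] = (1/2)^21, and likewise for blue, so P[monochromatic] = 2·(1/2)^21 = 2^{1 − 21} = 1/1048576.
By linearity: E[X] = C(39, 7) · 2^{1 − 21} = 15380937 · 1/1048576 = 15380937/1048576.
Numerically: E[X] ≈ 14.6684.

E[X] = C(39,7)·2^(1−C(7,2)) = 15380937/1048576 ≈ 14.6684.


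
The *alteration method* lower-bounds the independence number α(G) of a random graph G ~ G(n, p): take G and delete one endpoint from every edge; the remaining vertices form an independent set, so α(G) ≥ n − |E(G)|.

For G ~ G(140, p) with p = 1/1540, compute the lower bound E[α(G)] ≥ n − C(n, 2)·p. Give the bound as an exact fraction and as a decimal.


E[|E(G)|] = C(140, 2)·p = 9730 · (1/1540) = 139/22.
E[α(G)] ≥ n − E[|E(G)|] = 140 − 139/22 = 2941/22.
Numerically: ≈ 133.6818.
(This is only a lower bound; the true E[α(G)] may be larger.)

E[α(G)] ≥ 2941/22 ≈ 133.6818.


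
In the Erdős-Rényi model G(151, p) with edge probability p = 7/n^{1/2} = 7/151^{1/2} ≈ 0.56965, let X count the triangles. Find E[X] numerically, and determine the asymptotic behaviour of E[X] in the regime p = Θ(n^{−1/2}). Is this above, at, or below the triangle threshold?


Number of potential triangles: C(151, 3) = 562475.
Each occurs with probability p³ ≈ (0.56965)³ ≈ 1.8485393e-01.
By linearity: E[X] = C(151, 3)·p³ ≈ 562475 · 1.8485393e-01 ≈ 103975.71691.
Since α = 1/2 < 1, p = c/n^{1/2} ≫ 1/n is above the triangle threshold p ~ 1/n. Asymptotically E[X] ~ (c³/6)·n^{3(1−α)} = (7³/6)·n^{1.5} → ∞; triangles are abundant w.h.p.

E[X] ≈ 103975.71691; in regime p = Θ(1/n^{1/2}) E[X] diverges (above the triangle threshold p ~ 1/n).


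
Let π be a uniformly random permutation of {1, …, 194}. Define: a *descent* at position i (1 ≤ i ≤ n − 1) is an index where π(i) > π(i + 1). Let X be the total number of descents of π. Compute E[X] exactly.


Write X = Σ X_I over i = 1, …, 193, with X_I the indicator of one descent.
There are 193 indicators.
For each fixed i, the pair (π(i), π(i+1)) is a uniformly random ordered pair of distinct values from {1, …, 194}; by symmetry P[π(i) > π(i+1)] = 1/2.
By linearity: E[X] = 193 · (1/2) = (194 − 1) · (1/2) = 193/2 ≈ 96.500000.

E[X] = 193/2 = 96.500000.


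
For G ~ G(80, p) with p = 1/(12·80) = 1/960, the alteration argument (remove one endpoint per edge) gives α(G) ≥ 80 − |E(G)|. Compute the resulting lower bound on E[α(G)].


E[|E(G)|] = C(80, 2)·p = 3160 · (1/960) = 79/24.
E[α(G)] ≥ n − E[|E(G)|] = 80 − 79/24 = 1841/24.
Numerically: ≈ 76.7083.
(This is only a lower bound; the true E[α(G)] may be larger.)

E[α(G)] ≥ 1841/24 ≈ 76.7083.


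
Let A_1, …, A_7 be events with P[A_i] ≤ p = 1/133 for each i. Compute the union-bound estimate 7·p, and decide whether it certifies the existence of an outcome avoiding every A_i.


Union bound: P[∪_{i=1}^{7} A_i] ≤ Σ_i P[A_i] ≤ 7·p = 7·(1/133) = 1/19.
Numerically: 1/19 ≈ 0.052632.
Is 1/19 < 1? YES.
Since P[∪ A_i] ≤ 1/19 < 1, the complement has P[∩ A_i^c] ≥ 1 − 1/19 = 18/19 > 0, so some outcome avoids every A_i.

7·p = 1/19 ≈ 0.052632; existence CERTIFIED by the union bound.


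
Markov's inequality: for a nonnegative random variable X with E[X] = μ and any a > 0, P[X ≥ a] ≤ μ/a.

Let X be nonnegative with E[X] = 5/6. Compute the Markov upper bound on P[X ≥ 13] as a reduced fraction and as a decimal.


μ = E[X] = 5/6, a = 13.
Markov: P[X ≥ 13] ≤ μ/a = (5/6)/13 = 5/78.
Numerically: ≈ 0.064103.
(Since a = 13 > μ = 0.833333, the bound 5/78 is < 1 and informative.)

P[X ≥ 13] ≤ 5/78 ≈ 0.064103.


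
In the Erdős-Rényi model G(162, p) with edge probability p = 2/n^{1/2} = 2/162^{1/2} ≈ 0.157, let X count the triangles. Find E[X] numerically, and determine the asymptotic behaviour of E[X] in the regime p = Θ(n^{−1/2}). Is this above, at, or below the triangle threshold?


Number of potential triangles: C(162, 3) = 695520.
Each occurs with probability p³ ≈ (0.157)³ ≈ 3.87987e-03.
By linearity: E[X] = C(162, 3)·p³ ≈ 695520 · 3.87987e-03 ≈ 2698.529.
Since α = 1/2 < 1, p = c/n^{1/2} ≫ 1/n is above the triangle threshold p ~ 1/n. Asymptotically E[X] ~ (c³/6)·n^{3(1−α)} = (2³/6)·n^{1.5} → ∞; triangles are abundant w.h.p.

E[X] ≈ 2698.529; in regime p = Θ(1/n^{1/2}) E[X] diverges (above the triangle threshold p ~ 1/n).


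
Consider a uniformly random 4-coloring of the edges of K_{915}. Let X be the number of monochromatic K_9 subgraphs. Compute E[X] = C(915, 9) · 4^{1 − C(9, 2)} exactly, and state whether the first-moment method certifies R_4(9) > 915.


E[X] = C(915, 9) · 4^{1 − 36} = 1190931166636537885130 · 4^{−35} = 1190931166636537885130/1180591620717411303424.
As a reduced fraction: E[X] = 595465583318268942565/590295810358705651712 ≈ 1.00876.
Is E[X] < 1? NO.
Since E[X] ≥ 1, the first-moment bound is inconclusive at n = 915; it does NOT by itself certify R_4(9) > 915.

E[X] = 595465583318268942565/590295810358705651712 ≈ 1.00876; E[X] ≥ 1; first-moment method inconclusive here.


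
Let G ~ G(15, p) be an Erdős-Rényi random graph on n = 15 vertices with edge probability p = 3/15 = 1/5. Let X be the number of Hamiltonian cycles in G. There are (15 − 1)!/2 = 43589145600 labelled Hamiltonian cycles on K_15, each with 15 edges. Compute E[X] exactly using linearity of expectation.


K_15 has (15 − 1)!/2 = 43589145600 labelled Hamiltonian cycles.
For each such Hamiltonian cycle H, let X_H = 1 if all 15 edges of H are present in G. Then P[X_H = 1] = p^{15} = (1/5)^{15} = 1/30517578125.
By linearity of expectation: E[X] = Σ_H E[X_H] = 43589145600 · p^{15} = 43589145600 · 1/30517578125 = 1743565824/1220703125.
Numerically: E[X] ≈ 1.43.

E[X] = 43589145600 · (1/5)^{15} = 1743565824/1220703125 ≈ 1.43.


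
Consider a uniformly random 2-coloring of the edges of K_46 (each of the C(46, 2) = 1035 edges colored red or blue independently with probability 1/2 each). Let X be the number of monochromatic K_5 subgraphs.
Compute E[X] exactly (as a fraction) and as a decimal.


Let X = Σ_S X_S over the C(46, 5) = 1370754 subsets S of size 5, where X_S = 1 if the K_5 on S is monochromatic.
For a fixed S, the K_5 on S has C(5, 2) = 10 edges. P[all 10 edges red] = (1/2)^10, and likewise for blue, so P[monochromatic] = 2·(1/2)^10 = 2^{1 − 10} = 1/512.
By linearity: E[X] = C(46, 5) · 2^{1 − 10} = 1370754 · 1/512 = 685377/256.
Numerically: E[X] ≈ 2677.25391.

E[X] = C(46,5)·2^(1−C(5,2)) = 685377/256 ≈ 2677.25391.


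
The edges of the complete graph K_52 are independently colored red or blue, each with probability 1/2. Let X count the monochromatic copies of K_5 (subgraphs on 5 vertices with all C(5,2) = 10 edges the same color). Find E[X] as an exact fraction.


Let X = Σ_S X_S over the C(52, 5) = 2598960 subsets S of size 5, where X_S = 1 if the K_5 on S is monochromatic.
For a fixed S, the K_5 on S has C(5, 2) = 10 edges. P[all 10 edges red] = (1/2)^10, and likewise for blue, so P[monochromatic] = 2·(1/2)^10 = 2^{1 − 10} = 1/512.
By linearity: E[X] = C(52, 5) · 2^{1 − 10} = 2598960 · 1/512 = 162435/32.
Numerically: E[X] ≈ 5076.0938.

E[X] = C(52,5)·2^(1−C(5,2)) = 162435/32 ≈ 5076.0938.


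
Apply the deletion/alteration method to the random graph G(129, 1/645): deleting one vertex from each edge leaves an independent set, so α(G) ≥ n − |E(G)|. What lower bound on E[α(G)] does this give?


E[|E(G)|] = C(129, 2)·p = 8256 · (1/645) = 64/5.
E[α(G)] ≥ n − E[|E(G)|] = 129 − 64/5 = 581/5.
Numerically: ≈ 116.200.
(This is only a lower bound; the true E[α(G)] may be larger.)

E[α(G)] ≥ 581/5 ≈ 116.200.


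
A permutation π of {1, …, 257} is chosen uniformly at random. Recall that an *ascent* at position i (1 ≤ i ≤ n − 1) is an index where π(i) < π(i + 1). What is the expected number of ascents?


Write X = Σ X_I over i = 1, …, 256, with X_I the indicator of one ascent.
There are 256 indicators.
For each fixed i, the pair (π(i), π(i+1)) is a uniformly random ordered pair of distinct values from {1, …, 257}; by symmetry P[π(i) < π(i+1)] = 1/2.
By linearity: E[X] = 256 · (1/2) = (257 − 1) · (1/2) = 128 ≈ 128.00000.

E[X] = 128 = 128.00000.
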